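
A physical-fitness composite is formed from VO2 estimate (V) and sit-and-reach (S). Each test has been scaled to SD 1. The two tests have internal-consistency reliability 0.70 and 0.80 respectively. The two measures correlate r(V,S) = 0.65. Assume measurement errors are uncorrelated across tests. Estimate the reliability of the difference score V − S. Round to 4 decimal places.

Var(V−S) = 1 + 1 − 2·0.65 = 2 − 1.3 = 0.7.
With uncorrelated errors the cross-covariances are all true-score covariance, so they carry over unchanged; only the diagonal terms shrink to ρᵢσᵢ².
True-score variance = [0.70 + 0.80] − 1.3 = 1.5 − 1.3 = 0.2.
Reliability = 0.2 / 0.7 = 0.2857.

0.2857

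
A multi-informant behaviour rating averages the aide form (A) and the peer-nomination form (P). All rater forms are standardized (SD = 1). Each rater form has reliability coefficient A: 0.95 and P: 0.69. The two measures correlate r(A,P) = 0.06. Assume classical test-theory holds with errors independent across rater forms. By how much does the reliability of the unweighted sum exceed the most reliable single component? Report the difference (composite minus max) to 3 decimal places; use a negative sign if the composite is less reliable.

Var(sum) = 2 + 0.12 = 2.12; true-score variance = 1.64 + 0.12 = 1.76; composite reliability = 0.8302.
Max component reliability = 0.9500.
Difference = 0.8302 − 0.9500 = -0.120.

-0.120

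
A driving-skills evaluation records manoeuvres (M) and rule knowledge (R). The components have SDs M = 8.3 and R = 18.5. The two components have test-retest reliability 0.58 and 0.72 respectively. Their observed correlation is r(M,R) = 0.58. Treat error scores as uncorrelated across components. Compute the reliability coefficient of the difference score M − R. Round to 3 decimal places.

Var(M−R) = 8.3² + 18.5² − 2·8.3·18.5·0.58 = 411.14 − 178.118 = 233.022.
Because errors are independent across components, Cov(Tᵢ,Tⱼ) = Cov(Xᵢ,Xⱼ); the off-diagonal part of the true-score variance is the same as above.
True-score variance = [8.3²·0.58 + 18.5²·0.72] − 178.118 = 286.376 − 178.118 = 108.258.
Reliability = 108.258 / 233.022 = 0.465.

0.465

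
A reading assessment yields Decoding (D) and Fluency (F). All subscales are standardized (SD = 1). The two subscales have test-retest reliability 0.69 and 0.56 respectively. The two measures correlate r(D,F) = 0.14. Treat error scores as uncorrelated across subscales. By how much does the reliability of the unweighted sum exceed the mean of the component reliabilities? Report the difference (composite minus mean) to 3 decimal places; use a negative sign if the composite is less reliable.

Var(sum) = 2 + 0.28 = 2.28; true-score variance = 1.25 + 0.28 = 1.53; composite reliability = 0.6711.
Mean component reliability = 0.6250.
Difference = 0.6711 − 0.6250 = 0.046.

0.046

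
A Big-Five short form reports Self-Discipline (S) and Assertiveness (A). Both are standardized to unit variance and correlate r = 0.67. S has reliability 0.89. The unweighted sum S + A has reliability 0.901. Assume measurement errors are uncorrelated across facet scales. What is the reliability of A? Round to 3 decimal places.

Var(S+A) = 2 + 2·0.67 = 3.340.
True-score variance = ρ_S + ρ_A + 2·0.67, so 0.901 = (0.89 + ρ_A + 1.34) / 3.340.
ρ_A = 0.901·3.340 − 0.89 − 1.34 = 0.779.

0.779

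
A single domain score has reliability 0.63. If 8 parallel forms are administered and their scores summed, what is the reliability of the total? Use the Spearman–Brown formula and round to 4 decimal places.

ρ_k = kρ / (1 + (k−1)ρ) = 8·0.63 / (1 + 7·0.63) = 5.040 / 5.410 = 0.9316.

0.9316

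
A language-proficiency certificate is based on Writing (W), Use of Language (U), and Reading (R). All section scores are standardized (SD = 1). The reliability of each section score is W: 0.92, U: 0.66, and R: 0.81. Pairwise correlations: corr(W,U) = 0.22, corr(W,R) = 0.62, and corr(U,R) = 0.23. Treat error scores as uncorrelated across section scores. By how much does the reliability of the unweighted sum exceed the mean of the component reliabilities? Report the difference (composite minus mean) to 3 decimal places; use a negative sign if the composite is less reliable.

Var(sum) = 3 + 2.14 = 5.14; true-score variance = 2.39 + 2.14 = 4.53; composite reliability = 0.8813.
Mean component reliability = 0.7967.
Difference = 0.8813 − 0.7967 = 0.085.

0.085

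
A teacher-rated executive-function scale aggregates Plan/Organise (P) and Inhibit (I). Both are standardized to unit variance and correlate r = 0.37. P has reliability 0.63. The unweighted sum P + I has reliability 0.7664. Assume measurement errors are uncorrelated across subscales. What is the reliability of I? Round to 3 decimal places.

0.730

Var(P+I) = 2 + 2·0.37 = 2.740.
True-score variance = ρ_P + ρ_I + 2·0.37, so 0.7664 = (0.63 + ρ_I + 0.74) / 2.740.
ρ_I = 0.7664·2.740 − 0.63 − 0.74 = 0.730.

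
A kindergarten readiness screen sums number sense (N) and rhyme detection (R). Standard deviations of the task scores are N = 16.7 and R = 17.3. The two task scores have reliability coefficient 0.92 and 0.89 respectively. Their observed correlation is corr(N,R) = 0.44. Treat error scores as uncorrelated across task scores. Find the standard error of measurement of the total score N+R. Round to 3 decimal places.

Var(total) = 578.18 + 254.241 = 832.421.
True-score variance = 522.947 + 254.241 = 777.188, so reliability = 0.9336.
Error variance = 832.421 − 777.188 = 55.2331; SEM = √55.2331 = 7.432.

7.432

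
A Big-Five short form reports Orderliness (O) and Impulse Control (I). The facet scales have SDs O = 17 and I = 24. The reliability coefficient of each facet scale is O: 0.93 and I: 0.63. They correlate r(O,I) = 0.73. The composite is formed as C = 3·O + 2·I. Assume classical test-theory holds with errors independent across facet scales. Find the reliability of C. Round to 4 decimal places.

0.8780

Var(C) = 3²·17² + 2²·24² + 2·[6·17·24·0.73] = 4905 + 3574.08 = 8479.08.
Because errors are independent across components, Cov(Tᵢ,Tⱼ) = Cov(Xᵢ,Xⱼ); the off-diagonal part of the true-score variance is the same as above.
True-score variance = [3²·17²·0.93 + 2²·24²·0.63] + 3574.08 = 3870.45 + 3574.08 = 7444.53.
Reliability = 7444.53 / 8479.08 = 0.8780.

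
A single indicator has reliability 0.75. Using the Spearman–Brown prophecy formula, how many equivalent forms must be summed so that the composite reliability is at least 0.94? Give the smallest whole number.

6

k ≥ ρ*(1−ρ₁)/(ρ₁(1−ρ*)) = 0.94·0.25 / (0.75·0.06) = 5.222.
Smallest integer k = 6.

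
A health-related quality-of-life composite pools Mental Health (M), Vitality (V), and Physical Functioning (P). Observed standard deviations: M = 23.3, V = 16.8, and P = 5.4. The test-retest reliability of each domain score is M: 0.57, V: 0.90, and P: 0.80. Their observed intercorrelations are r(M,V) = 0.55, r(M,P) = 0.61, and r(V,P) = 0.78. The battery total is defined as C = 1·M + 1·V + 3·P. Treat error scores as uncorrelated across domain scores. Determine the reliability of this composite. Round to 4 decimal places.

0.8693

Var(C) = 23.3² + 16.8² + 3²·5.4² + 2·[23.3·16.8·0.55 + 3·23.3·5.4·0.61 + 3·16.8·5.4·0.78] = 1087.57 + 1315.65 = 2403.22.
Under uncorrelated errors the observed covariances equal the true-score covariances, so only the own-variance terms attenuate.
True-score variance = [23.3²·0.57 + 16.8²·0.90 + 3²·5.4²·0.80] + 1315.65 = 773.415 + 1315.65 = 2089.07.
Reliability = 2089.07 / 2403.22 = 0.8693.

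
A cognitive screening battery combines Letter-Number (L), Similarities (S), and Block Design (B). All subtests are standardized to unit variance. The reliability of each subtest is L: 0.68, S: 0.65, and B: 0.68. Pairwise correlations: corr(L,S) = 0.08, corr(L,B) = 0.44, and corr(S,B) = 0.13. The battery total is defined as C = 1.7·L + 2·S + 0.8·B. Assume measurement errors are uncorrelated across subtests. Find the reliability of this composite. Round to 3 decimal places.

Var(C) = 1.7² + 2² + 0.8² + 2·[3.4·0.08 + 1.36·0.44 + 1.6·0.13] = 7.53 + 2.1568 = 9.6868.
With uncorrelated errors the cross-covariances are all true-score covariance, so they carry over unchanged; only the diagonal terms shrink to ρᵢσᵢ².
True-score variance = [1.7²·0.68 + 2²·0.65 + 0.8²·0.68] + 2.1568 = 5.0004 + 2.1568 = 7.1572.
Reliability = 7.1572 / 9.6868 = 0.739.

0.739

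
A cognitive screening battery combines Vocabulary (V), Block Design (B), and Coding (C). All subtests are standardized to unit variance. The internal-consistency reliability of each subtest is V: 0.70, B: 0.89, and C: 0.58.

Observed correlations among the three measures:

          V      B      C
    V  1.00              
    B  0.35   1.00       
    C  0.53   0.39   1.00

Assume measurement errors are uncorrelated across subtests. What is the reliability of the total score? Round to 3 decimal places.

0.850

Var(V+B+C) = 3 + 2·[0.35 + 0.53 + 0.39] = 3 + 2.54 = 5.54.
With uncorrelated errors the cross-covariances are all true-score covariance, so they carry over unchanged; only the diagonal terms shrink to ρᵢσᵢ².
True-score variance = [0.70 + 0.89 + 0.58] + 2.54 = 2.17 + 2.54 = 4.71.
Reliability = 4.71 / 5.54 = 0.850.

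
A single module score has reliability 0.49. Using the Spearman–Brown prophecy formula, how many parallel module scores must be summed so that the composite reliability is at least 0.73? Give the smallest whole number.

k ≥ ρ*(1−ρ₁)/(ρ₁(1−ρ*)) = 0.73·0.51 / (0.49·0.27) = 2.814.
Smallest integer k = 3.

3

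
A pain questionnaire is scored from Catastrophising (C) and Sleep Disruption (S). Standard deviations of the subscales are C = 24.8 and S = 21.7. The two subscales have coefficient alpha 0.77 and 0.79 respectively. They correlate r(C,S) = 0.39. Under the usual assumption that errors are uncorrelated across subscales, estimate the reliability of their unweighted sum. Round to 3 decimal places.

0.840

Var(C+S) = 24.8² + 21.7² + 2·[24.8·21.7·0.39] = 1085.93 + 419.765 = 1505.69.
Under uncorrelated errors the observed covariances equal the true-score covariances, so only the own-variance terms attenuate.
True-score variance = [24.8²·0.77 + 21.7²·0.79] + 419.765 = 845.584 + 419.765 = 1265.35.
Reliability = 1265.35 / 1505.69 = 0.840.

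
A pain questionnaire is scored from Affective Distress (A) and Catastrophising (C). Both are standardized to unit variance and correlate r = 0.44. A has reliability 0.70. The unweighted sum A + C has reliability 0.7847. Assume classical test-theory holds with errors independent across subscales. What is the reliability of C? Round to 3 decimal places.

0.680

Var(A+C) = 2 + 2·0.44 = 2.880.
True-score variance = ρ_A + ρ_C + 2·0.44, so 0.7847 = (0.70 + ρ_C + 0.88) / 2.880.
ρ_C = 0.7847·2.880 − 0.70 − 0.88 = 0.680.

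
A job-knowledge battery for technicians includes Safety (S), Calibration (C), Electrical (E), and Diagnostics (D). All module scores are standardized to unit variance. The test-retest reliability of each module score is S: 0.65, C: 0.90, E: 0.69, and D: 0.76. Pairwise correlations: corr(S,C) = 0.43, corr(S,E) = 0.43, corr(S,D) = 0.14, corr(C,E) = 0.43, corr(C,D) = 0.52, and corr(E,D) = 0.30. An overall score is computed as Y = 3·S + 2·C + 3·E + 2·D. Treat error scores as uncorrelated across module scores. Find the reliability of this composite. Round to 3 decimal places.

Var(Y) = 3² + 2² + 3² + 2² + 2·[6·0.43 + 9·0.43 + 6·0.14 + 6·0.43 + 4·0.52 + 6·0.30] = 26 + 27.5 = 53.5.
Under uncorrelated errors the observed covariances equal the true-score covariances, so only the own-variance terms attenuate.
True-score variance = [3²·0.65 + 2²·0.90 + 3²·0.69 + 2²·0.76] + 27.5 = 18.7 + 27.5 = 46.2.
Reliability = 46.2 / 53.5 = 0.864.

0.864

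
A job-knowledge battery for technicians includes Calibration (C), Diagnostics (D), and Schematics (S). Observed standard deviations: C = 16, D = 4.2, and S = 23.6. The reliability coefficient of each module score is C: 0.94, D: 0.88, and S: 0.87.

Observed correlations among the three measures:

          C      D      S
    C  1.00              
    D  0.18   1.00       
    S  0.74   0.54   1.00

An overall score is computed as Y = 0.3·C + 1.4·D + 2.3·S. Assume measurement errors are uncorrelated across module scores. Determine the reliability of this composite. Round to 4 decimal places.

Var(Y) = 0.3²·16² + 1.4²·4.2² + 2.3²·23.6² + 2·[0.42·16·4.2·0.18 + 0.69·16·23.6·0.74 + 3.22·4.2·23.6·0.54] = 3003.93 + 740.465 = 3744.4.
With uncorrelated errors the cross-covariances are all true-score covariance, so they carry over unchanged; only the diagonal terms shrink to ρᵢσᵢ².
True-score variance = [0.3²·16²·0.94 + 1.4²·4.2²·0.88 + 2.3²·23.6²·0.87] + 740.465 = 2615.38 + 740.465 = 3355.85.
Reliability = 3355.85 / 3744.4 = 0.8962.

0.8962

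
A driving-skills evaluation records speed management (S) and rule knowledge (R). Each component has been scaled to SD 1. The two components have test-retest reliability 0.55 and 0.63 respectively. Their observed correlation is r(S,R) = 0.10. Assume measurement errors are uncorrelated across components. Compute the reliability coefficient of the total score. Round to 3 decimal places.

Var(S+R) = 2 + 2·[0.10] = 2 + 0.2 = 2.2.
With uncorrelated errors the cross-covariances are all true-score covariance, so they carry over unchanged; only the diagonal terms shrink to ρᵢσᵢ².
True-score variance = [0.55 + 0.63] + 0.2 = 1.18 + 0.2 = 1.38.
Reliability = 1.38 / 2.2 = 0.627.

0.627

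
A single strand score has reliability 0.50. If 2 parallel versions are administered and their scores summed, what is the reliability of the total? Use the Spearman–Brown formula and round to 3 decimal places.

0.667

ρ_k = kρ / (1 + (k−1)ρ) = 2·0.50 / (1 + 1·0.50) = 1.000 / 1.500 = 0.667.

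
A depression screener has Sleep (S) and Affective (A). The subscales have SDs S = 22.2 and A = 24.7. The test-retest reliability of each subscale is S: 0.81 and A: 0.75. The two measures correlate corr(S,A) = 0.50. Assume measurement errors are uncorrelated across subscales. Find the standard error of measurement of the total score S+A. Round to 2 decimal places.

Var(total) = 1102.93 + 548.34 = 1651.27.
True-score variance = 856.768 + 548.34 = 1405.11, so reliability = 0.8509.
Error variance = 1651.27 − 1405.11 = 246.162; SEM = √246.162 = 15.69.

15.69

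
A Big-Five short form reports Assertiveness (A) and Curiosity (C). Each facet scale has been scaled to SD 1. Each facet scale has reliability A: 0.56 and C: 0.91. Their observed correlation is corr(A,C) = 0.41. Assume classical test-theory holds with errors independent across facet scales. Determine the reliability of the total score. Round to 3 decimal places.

0.812

Var(A+C) = 2 + 2·[0.41] = 2 + 0.82 = 2.82.
Because errors are independent across components, Cov(Tᵢ,Tⱼ) = Cov(Xᵢ,Xⱼ); the off-diagonal part of the true-score variance is the same as above.
True-score variance = [0.56 + 0.91] + 0.82 = 1.47 + 0.82 = 2.29.
Reliability = 2.29 / 2.82 = 0.812.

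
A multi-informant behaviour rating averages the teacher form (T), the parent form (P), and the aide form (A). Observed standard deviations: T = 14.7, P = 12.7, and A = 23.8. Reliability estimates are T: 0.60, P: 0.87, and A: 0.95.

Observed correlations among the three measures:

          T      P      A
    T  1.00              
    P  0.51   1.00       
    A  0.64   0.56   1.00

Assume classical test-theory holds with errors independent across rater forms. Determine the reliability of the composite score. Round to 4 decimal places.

Var(T+P+A) = 14.7² + 12.7² + 23.8² + 2·[14.7·12.7·0.51 + 14.7·23.8·0.64 + 12.7·23.8·0.56] = 943.82 + 976.776 = 1920.6.
With uncorrelated errors the cross-covariances are all true-score covariance, so they carry over unchanged; only the diagonal terms shrink to ρᵢσᵢ².
True-score variance = [14.7²·0.60 + 12.7²·0.87 + 23.8²·0.95] + 976.776 = 808.094 + 976.776 = 1784.87.
Reliability = 1784.87 / 1920.6 = 0.9293.

0.9293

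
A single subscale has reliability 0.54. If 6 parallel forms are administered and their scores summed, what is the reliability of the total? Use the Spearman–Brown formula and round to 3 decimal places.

0.876

ρ_k = kρ / (1 + (k−1)ρ) = 6·0.54 / (1 + 5·0.54) = 3.240 / 3.700 = 0.876.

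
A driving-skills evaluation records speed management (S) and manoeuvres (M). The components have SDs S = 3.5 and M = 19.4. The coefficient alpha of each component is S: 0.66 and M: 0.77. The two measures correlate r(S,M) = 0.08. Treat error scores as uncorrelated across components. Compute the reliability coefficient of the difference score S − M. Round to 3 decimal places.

0.760

Var(S−M) = 3.5² + 19.4² − 2·3.5·19.4·0.08 = 388.61 − 10.864 = 377.746.
Because errors are independent across components, Cov(Tᵢ,Tⱼ) = Cov(Xᵢ,Xⱼ); the off-diagonal part of the true-score variance is the same as above.
True-score variance = [3.5²·0.66 + 19.4²·0.77] − 10.864 = 297.882 − 10.864 = 287.018.
Reliability = 287.018 / 377.746 = 0.760.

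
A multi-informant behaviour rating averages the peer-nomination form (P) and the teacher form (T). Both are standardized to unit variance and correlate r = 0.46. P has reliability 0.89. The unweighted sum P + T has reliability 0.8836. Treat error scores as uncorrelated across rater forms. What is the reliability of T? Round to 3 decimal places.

Var(P+T) = 2 + 2·0.46 = 2.920.
True-score variance = ρ_P + ρ_T + 2·0.46, so 0.8836 = (0.89 + ρ_T + 0.92) / 2.920.
ρ_T = 0.8836·2.920 − 0.89 − 0.92 = 0.770.

0.770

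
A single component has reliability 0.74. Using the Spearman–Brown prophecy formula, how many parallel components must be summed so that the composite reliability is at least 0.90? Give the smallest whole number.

4

k ≥ ρ*(1−ρ₁)/(ρ₁(1−ρ*)) = 0.90·0.26 / (0.74·0.10) = 3.162.
Smallest integer k = 4.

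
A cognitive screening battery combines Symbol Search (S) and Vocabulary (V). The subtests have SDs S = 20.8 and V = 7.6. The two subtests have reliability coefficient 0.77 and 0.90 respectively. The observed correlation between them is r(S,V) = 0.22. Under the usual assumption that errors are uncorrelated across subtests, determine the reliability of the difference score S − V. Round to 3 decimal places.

Var(S−V) = 20.8² + 7.6² − 2·20.8·7.6·0.22 = 490.4 − 69.5552 = 420.845.
Because errors are independent across components, Cov(Tᵢ,Tⱼ) = Cov(Xᵢ,Xⱼ); the off-diagonal part of the true-score variance is the same as above.
True-score variance = [20.8²·0.77 + 7.6²·0.90] − 69.5552 = 385.117 − 69.5552 = 315.562.
Reliability = 315.562 / 420.845 = 0.750.

0.750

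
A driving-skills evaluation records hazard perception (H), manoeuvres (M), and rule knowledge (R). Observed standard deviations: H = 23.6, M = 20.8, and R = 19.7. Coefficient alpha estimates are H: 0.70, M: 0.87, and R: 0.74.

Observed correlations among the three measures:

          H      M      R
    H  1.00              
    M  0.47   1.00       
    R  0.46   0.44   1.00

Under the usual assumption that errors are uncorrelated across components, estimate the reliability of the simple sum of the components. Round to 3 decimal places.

0.877

Var(H+M+R) = 23.6² + 20.8² + 19.7² + 2·[23.6·20.8·0.47 + 23.6·19.7·0.46 + 20.8·19.7·0.44] = 1377.69 + 1249.74 = 2627.43.
Under uncorrelated errors the observed covariances equal the true-score covariances, so only the own-variance terms attenuate.
True-score variance = [23.6²·0.70 + 20.8²·0.87 + 19.7²·0.74] + 1249.74 = 1053.46 + 1249.74 = 2303.2.
Reliability = 2303.2 / 2627.43 = 0.877.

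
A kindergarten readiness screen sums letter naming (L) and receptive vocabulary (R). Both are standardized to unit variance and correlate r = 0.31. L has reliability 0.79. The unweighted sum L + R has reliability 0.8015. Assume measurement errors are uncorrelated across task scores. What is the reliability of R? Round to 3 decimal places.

Var(L+R) = 2 + 2·0.31 = 2.620.
True-score variance = ρ_L + ρ_R + 2·0.31, so 0.8015 = (0.79 + ρ_R + 0.62) / 2.620.
ρ_R = 0.8015·2.620 − 0.79 − 0.62 = 0.690.

0.690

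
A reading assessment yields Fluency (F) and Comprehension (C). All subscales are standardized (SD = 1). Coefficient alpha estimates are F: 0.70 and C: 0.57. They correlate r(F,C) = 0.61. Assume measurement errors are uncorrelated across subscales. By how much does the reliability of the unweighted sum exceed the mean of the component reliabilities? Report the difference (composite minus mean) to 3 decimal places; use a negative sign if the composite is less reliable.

0.138

Var(sum) = 2 + 1.22 = 3.22; true-score variance = 1.27 + 1.22 = 2.49; composite reliability = 0.7733.
Mean component reliability = 0.6350.
Difference = 0.7733 − 0.6350 = 0.138.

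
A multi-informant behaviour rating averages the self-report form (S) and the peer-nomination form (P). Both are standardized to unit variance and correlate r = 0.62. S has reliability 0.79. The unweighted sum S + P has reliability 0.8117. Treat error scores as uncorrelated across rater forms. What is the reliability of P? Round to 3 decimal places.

Var(S+P) = 2 + 2·0.62 = 3.240.
True-score variance = ρ_S + ρ_P + 2·0.62, so 0.8117 = (0.79 + ρ_P + 1.24) / 3.240.
ρ_P = 0.8117·3.240 − 0.79 − 1.24 = 0.600.

0.600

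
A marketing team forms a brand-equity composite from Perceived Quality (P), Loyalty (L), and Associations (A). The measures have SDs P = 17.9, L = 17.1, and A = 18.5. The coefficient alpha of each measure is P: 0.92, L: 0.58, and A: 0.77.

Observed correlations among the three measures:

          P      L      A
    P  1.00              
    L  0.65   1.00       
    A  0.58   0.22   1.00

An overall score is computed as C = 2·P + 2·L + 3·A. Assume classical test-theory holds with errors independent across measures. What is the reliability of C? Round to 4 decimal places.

0.8731

Var(C) = 2²·17.9² + 2²·17.1² + 3²·18.5² + 2·[4·17.9·17.1·0.65 + 6·17.9·18.5·0.58 + 6·17.1·18.5·0.22] = 5531.53 + 4731.64 = 10263.2.
Under uncorrelated errors the observed covariances equal the true-score covariances, so only the own-variance terms attenuate.
True-score variance = [2²·17.9²·0.92 + 2²·17.1²·0.58 + 3²·18.5²·0.77] + 4731.64 = 4229.29 + 4731.64 = 8960.93.
Reliability = 8960.93 / 10263.2 = 0.8731.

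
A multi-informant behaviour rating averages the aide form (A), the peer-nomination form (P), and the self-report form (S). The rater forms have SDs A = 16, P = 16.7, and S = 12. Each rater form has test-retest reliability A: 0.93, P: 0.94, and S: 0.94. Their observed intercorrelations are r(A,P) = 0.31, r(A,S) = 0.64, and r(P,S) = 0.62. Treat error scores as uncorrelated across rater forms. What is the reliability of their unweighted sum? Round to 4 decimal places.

Var(A+P+S) = 16² + 16.7² + 12² + 2·[16·16.7·0.31 + 16·12·0.64 + 16.7·12·0.62] = 678.89 + 659.92 = 1338.81.
Because errors are independent across components, Cov(Tᵢ,Tⱼ) = Cov(Xᵢ,Xⱼ); the off-diagonal part of the true-score variance is the same as above.
True-score variance = [16²·0.93 + 16.7²·0.94 + 12²·0.94] + 659.92 = 635.597 + 659.92 = 1295.52.
Reliability = 1295.52 / 1338.81 = 0.9677.

0.9677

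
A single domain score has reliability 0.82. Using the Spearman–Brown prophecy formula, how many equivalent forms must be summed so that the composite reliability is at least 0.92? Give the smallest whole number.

k ≥ ρ*(1−ρ₁)/(ρ₁(1−ρ*)) = 0.92·0.18 / (0.82·0.08) = 2.524.
Smallest integer k = 3.

3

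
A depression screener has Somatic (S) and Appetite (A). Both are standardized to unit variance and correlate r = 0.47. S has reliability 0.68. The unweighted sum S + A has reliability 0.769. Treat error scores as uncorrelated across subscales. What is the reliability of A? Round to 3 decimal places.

Var(S+A) = 2 + 2·0.47 = 2.940.
True-score variance = ρ_S + ρ_A + 2·0.47, so 0.769 = (0.68 + ρ_A + 0.94) / 2.940.
ρ_A = 0.769·2.940 − 0.68 − 0.94 = 0.641.

0.641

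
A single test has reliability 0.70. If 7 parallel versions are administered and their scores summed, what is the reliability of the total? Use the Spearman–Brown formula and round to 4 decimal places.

ρ_k = kρ / (1 + (k−1)ρ) = 7·0.70 / (1 + 6·0.70) = 4.900 / 5.200 = 0.9423.

0.9423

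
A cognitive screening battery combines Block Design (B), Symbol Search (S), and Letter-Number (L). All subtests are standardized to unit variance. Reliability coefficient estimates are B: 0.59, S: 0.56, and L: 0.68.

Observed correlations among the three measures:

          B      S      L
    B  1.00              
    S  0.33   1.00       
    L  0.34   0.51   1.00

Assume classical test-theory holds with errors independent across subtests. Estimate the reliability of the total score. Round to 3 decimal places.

Var(B+S+L) = 3 + 2·[0.33 + 0.34 + 0.51] = 3 + 2.36 = 5.36.
Because errors are independent across components, Cov(Tᵢ,Tⱼ) = Cov(Xᵢ,Xⱼ); the off-diagonal part of the true-score variance is the same as above.
True-score variance = [0.59 + 0.56 + 0.68] + 2.36 = 1.83 + 2.36 = 4.19.
Reliability = 4.19 / 5.36 = 0.782.

0.782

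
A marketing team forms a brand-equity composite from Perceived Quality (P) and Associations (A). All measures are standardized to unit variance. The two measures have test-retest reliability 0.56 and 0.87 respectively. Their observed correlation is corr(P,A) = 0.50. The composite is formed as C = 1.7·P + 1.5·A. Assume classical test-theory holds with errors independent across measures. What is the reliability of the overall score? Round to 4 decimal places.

0.7966

Var(C) = 1.7² + 1.5² + 2·[2.55·0.50] = 5.14 + 2.55 = 7.69.
With uncorrelated errors the cross-covariances are all true-score covariance, so they carry over unchanged; only the diagonal terms shrink to ρᵢσᵢ².
True-score variance = [1.7²·0.56 + 1.5²·0.87] + 2.55 = 3.5759 + 2.55 = 6.1259.
Reliability = 6.1259 / 7.69 = 0.7966.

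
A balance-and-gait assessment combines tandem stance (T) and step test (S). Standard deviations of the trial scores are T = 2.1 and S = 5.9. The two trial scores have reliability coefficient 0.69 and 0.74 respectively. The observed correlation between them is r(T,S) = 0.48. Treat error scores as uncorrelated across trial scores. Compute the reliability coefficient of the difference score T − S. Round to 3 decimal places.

Var(T−S) = 2.1² + 5.9² − 2·2.1·5.9·0.48 = 39.22 − 11.8944 = 27.3256.
Because errors are independent across components, Cov(Tᵢ,Tⱼ) = Cov(Xᵢ,Xⱼ); the off-diagonal part of the true-score variance is the same as above.
True-score variance = [2.1²·0.69 + 5.9²·0.74] − 11.8944 = 28.8023 − 11.8944 = 16.9079.
Reliability = 16.9079 / 27.3256 = 0.619.

0.619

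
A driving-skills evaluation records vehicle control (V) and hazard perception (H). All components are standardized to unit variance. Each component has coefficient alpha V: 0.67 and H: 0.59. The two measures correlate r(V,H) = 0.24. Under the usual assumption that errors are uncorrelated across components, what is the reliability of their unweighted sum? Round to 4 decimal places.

0.7016

Var(V+H) = 2 + 2·[0.24] = 2 + 0.48 = 2.48.
Because errors are independent across components, Cov(Tᵢ,Tⱼ) = Cov(Xᵢ,Xⱼ); the off-diagonal part of the true-score variance is the same as above.
True-score variance = [0.67 + 0.59] + 0.48 = 1.26 + 0.48 = 1.74.
Reliability = 1.74 / 2.48 = 0.7016.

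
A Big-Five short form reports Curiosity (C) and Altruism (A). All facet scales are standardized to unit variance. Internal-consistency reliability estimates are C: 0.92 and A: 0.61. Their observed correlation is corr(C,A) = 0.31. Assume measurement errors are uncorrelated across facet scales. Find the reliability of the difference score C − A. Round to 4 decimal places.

Var(C−A) = 1 + 1 − 2·0.31 = 2 − 0.62 = 1.38.
With uncorrelated errors the cross-covariances are all true-score covariance, so they carry over unchanged; only the diagonal terms shrink to ρᵢσᵢ².
True-score variance = [0.92 + 0.61] − 0.62 = 1.53 − 0.62 = 0.91.
Reliability = 0.91 / 1.38 = 0.6594.

0.6594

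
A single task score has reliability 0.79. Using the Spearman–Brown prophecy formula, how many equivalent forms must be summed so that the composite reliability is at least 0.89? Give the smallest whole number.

k ≥ ρ*(1−ρ₁)/(ρ₁(1−ρ*)) = 0.89·0.21 / (0.79·0.11) = 2.151.
Smallest integer k = 3.

3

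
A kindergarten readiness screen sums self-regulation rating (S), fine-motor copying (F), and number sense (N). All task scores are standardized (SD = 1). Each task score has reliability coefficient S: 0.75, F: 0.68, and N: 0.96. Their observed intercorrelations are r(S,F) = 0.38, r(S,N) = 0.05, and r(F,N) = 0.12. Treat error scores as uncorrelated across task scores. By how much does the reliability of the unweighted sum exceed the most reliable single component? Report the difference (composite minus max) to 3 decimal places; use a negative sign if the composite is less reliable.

-0.109

Var(sum) = 3 + 1.1 = 4.1; true-score variance = 2.39 + 1.1 = 3.49; composite reliability = 0.8512.
Max component reliability = 0.9600.
Difference = 0.8512 − 0.9600 = -0.109.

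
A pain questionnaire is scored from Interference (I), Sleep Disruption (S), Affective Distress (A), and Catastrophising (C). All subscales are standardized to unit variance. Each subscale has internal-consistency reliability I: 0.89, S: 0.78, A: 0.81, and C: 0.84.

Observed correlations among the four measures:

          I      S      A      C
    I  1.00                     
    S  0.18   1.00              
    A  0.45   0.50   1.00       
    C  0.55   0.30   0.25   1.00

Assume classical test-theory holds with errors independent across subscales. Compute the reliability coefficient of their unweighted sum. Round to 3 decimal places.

0.920

Var(I+S+A+C) = 4 + 2·[0.18 + 0.45 + 0.55 + 0.50 + 0.30 + 0.25] = 4 + 4.46 = 8.46.
Under uncorrelated errors the observed covariances equal the true-score covariances, so only the own-variance terms attenuate.
True-score variance = [0.89 + 0.78 + 0.81 + 0.84] + 4.46 = 3.32 + 4.46 = 7.78.
Reliability = 7.78 / 8.46 = 0.920.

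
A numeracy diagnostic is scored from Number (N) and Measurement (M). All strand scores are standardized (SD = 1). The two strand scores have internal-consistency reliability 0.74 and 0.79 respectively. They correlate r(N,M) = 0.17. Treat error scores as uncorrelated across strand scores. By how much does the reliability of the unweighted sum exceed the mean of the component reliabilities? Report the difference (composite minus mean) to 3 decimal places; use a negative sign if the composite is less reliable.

Var(sum) = 2 + 0.34 = 2.34; true-score variance = 1.53 + 0.34 = 1.87; composite reliability = 0.7991.
Mean component reliability = 0.7650.
Difference = 0.7991 − 0.7650 = 0.034.

0.034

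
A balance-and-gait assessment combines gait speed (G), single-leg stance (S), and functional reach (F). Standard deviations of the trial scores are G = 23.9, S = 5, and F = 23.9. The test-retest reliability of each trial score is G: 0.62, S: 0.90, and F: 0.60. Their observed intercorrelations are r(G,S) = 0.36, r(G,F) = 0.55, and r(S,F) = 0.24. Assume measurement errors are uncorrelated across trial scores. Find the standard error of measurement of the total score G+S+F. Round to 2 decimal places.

Var(total) = 1167.42 + 771.731 = 1939.15.
True-score variance = 719.376 + 771.731 = 1491.11, so reliability = 0.7689.
Error variance = 1939.15 − 1491.11 = 448.044; SEM = √448.044 = 21.17.

21.17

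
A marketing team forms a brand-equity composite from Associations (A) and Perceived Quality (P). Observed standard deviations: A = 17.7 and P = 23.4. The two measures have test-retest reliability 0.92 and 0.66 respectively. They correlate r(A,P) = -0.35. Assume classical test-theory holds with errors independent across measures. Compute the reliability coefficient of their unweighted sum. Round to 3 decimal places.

0.630

Var(A+P) = 17.7² + 23.4² + 2·[17.7·23.4·(-0.35)] = 860.85 − 289.926 = 570.924.
Because errors are independent across components, Cov(Tᵢ,Tⱼ) = Cov(Xᵢ,Xⱼ); the off-diagonal part of the true-score variance is the same as above.
True-score variance = [17.7²·0.92 + 23.4²·0.66] − 289.926 = 649.616 − 289.926 = 359.69.
Reliability = 359.69 / 570.924 = 0.630.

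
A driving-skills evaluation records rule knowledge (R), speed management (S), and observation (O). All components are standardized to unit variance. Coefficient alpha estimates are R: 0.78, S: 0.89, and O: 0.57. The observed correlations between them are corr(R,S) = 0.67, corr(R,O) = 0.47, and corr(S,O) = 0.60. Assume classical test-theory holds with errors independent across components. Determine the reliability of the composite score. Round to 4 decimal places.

Var(R+S+O) = 3 + 2·[0.67 + 0.47 + 0.60] = 3 + 3.48 = 6.48.
Under uncorrelated errors the observed covariances equal the true-score covariances, so only the own-variance terms attenuate.
True-score variance = [0.78 + 0.89 + 0.57] + 3.48 = 2.24 + 3.48 = 5.72.
Reliability = 5.72 / 6.48 = 0.8827.

0.8827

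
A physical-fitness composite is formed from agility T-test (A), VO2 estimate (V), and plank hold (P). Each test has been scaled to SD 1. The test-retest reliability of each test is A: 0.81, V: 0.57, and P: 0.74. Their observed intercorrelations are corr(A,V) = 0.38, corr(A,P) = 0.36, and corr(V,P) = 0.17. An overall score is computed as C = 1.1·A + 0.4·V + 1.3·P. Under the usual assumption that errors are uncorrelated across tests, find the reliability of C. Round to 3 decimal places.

0.840

Var(C) = 1.1² + 0.4² + 1.3² + 2·[0.44·0.38 + 1.43·0.36 + 0.52·0.17] = 3.06 + 1.5408 = 4.6008.
Because errors are independent across components, Cov(Tᵢ,Tⱼ) = Cov(Xᵢ,Xⱼ); the off-diagonal part of the true-score variance is the same as above.
True-score variance = [1.1²·0.81 + 0.4²·0.57 + 1.3²·0.74] + 1.5408 = 2.3219 + 1.5408 = 3.8627.
Reliability = 3.8627 / 4.6008 = 0.840.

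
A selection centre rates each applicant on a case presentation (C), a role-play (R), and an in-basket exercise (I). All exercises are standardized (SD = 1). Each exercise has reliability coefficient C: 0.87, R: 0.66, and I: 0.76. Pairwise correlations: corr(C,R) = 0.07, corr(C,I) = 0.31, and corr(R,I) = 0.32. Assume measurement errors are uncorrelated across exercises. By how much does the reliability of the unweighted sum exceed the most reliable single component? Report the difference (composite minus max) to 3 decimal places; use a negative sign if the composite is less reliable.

Var(sum) = 3 + 1.4 = 4.4; true-score variance = 2.29 + 1.4 = 3.69; composite reliability = 0.8386.
Max component reliability = 0.8700.
Difference = 0.8386 − 0.8700 = -0.031.

-0.031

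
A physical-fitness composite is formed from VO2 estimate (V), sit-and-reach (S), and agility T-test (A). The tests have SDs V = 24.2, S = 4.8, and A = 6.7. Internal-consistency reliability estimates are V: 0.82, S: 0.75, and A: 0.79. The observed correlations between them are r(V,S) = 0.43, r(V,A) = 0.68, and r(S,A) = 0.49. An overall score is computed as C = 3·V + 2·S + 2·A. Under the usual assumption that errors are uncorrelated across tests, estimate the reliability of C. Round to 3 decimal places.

0.867

Var(C) = 3²·24.2² + 2²·4.8² + 2²·6.7² + 2·[6·24.2·4.8·0.43 + 6·24.2·6.7·0.68 + 4·4.8·6.7·0.49] = 5542.48 + 2048.52 = 7591.
With uncorrelated errors the cross-covariances are all true-score covariance, so they carry over unchanged; only the diagonal terms shrink to ρᵢσᵢ².
True-score variance = [3²·24.2²·0.82 + 2²·4.8²·0.75 + 2²·6.7²·0.79] + 2048.52 = 4533 + 2048.52 = 6581.51.
Reliability = 6581.51 / 7591 = 0.867.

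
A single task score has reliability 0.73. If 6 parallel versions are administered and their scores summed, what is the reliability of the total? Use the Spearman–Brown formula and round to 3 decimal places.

ρ_k = kρ / (1 + (k−1)ρ) = 6·0.73 / (1 + 5·0.73) = 4.380 / 4.650 = 0.942.

0.942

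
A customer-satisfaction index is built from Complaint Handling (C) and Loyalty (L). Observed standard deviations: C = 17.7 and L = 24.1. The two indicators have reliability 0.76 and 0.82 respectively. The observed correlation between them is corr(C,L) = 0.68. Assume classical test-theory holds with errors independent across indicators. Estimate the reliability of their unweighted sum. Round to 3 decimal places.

Var(C+L) = 17.7² + 24.1² + 2·[17.7·24.1·0.68] = 894.1 + 580.135 = 1474.24.
Under uncorrelated errors the observed covariances equal the true-score covariances, so only the own-variance terms attenuate.
True-score variance = [17.7²·0.76 + 24.1²·0.82] + 580.135 = 714.365 + 580.135 = 1294.5.
Reliability = 1294.5 / 1474.24 = 0.878.

0.878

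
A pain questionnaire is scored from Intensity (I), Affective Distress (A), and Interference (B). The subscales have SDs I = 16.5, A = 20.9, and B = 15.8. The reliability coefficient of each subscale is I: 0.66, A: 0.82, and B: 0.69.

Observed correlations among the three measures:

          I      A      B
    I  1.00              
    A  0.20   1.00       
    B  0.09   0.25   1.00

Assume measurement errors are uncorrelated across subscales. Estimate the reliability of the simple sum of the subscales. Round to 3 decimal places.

0.810

Var(I+A+B) = 16.5² + 20.9² + 15.8² + 2·[16.5·20.9·0.20 + 16.5·15.8·0.09 + 20.9·15.8·0.25] = 958.7 + 349.976 = 1308.68.
Under uncorrelated errors the observed covariances equal the true-score covariances, so only the own-variance terms attenuate.
True-score variance = [16.5²·0.66 + 20.9²·0.82 + 15.8²·0.69] + 349.976 = 710.121 + 349.976 = 1060.1.
Reliability = 1060.1 / 1308.68 = 0.810.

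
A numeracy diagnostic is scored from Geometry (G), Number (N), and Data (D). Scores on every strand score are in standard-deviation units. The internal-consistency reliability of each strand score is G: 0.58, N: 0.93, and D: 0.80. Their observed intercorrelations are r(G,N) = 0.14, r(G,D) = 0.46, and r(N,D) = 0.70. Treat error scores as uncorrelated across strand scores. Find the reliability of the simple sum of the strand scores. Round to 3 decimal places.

0.877

Var(G+N+D) = 3 + 2·[0.14 + 0.46 + 0.70] = 3 + 2.6 = 5.6.
With uncorrelated errors the cross-covariances are all true-score covariance, so they carry over unchanged; only the diagonal terms shrink to ρᵢσᵢ².
True-score variance = [0.58 + 0.93 + 0.80] + 2.6 = 2.31 + 2.6 = 4.91.
Reliability = 4.91 / 5.6 = 0.877.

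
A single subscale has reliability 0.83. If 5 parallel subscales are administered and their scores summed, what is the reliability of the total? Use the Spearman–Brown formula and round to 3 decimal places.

ρ_k = kρ / (1 + (k−1)ρ) = 5·0.83 / (1 + 4·0.83) = 4.150 / 4.320 = 0.961.

0.961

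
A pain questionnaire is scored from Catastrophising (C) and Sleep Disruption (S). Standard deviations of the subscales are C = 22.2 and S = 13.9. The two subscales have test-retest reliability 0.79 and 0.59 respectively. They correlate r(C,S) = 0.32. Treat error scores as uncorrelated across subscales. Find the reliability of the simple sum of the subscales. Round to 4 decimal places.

Var(C+S) = 22.2² + 13.9² + 2·[22.2·13.9·0.32] = 686.05 + 197.491 = 883.541.
With uncorrelated errors the cross-covariances are all true-score covariance, so they carry over unchanged; only the diagonal terms shrink to ρᵢσᵢ².
True-score variance = [22.2²·0.79 + 13.9²·0.59] + 197.491 = 503.337 + 197.491 = 700.829.
Reliability = 700.829 / 883.541 = 0.7932.

0.7932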